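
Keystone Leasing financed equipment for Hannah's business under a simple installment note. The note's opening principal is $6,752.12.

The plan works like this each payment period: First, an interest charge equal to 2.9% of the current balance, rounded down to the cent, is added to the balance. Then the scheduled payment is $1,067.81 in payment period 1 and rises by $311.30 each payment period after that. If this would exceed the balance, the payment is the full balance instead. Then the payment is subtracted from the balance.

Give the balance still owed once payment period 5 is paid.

Payment period 1: opening $6,752.12; interest $195.81 → $6,947.93; payment $1,067.81; balance $5,880.12
Payment period 2: opening $5,880.12; interest $170.52 → $6,050.64; payment $1,379.11; balance $4,671.53
Payment period 3: opening $4,671.53; interest $135.47 → $4,807.00; payment $1,690.41; balance $3,116.59
Payment period 4: opening $3,116.59; interest $90.38 → $3,206.97; payment $2,001.71; balance $1,205.26
Payment period 5: opening $1,205.26; interest $34.95 → $1,240.21; payment $1,240.21; balance $0.00

$0.00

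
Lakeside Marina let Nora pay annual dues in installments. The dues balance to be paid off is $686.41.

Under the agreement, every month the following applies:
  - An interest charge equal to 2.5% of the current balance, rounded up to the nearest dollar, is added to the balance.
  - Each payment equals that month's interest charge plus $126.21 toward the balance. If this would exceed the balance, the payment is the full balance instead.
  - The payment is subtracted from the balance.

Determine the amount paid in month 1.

# | Opening | Interest | Payment | End bal
1 | $686.41 | $18.00 | $144.21 | $560.20

$144.21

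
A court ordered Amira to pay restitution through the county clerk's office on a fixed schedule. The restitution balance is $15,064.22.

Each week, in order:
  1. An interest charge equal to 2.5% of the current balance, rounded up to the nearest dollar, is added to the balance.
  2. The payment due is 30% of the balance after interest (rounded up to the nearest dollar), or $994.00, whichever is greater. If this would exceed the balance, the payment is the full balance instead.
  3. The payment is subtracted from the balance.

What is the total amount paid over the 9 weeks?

# | Opening | Interest | Payment | End bal
1 | $15,064.22 | $377.00 | $4,633.00 | $10,808.22
2 | $10,808.22 | $271.00 | $3,324.00 | $7,755.22
3 | $7,755.22 | $194.00 | $2,385.00 | $5,564.22
4 | $5,564.22 | $140.00 | $1,712.00 | $3,992.22
5 | $3,992.22 | $100.00 | $1,228.00 | $2,864.22
6 | $2,864.22 | $72.00 | $994.00 | $1,942.22
7 | $1,942.22 | $49.00 | $994.00 | $997.22
8 | $997.22 | $25.00 | $994.00 | $28.22
9 | $28.22 | $1.00 | $29.22 | $0.00
Total paid: $16,293.22

$16,293.22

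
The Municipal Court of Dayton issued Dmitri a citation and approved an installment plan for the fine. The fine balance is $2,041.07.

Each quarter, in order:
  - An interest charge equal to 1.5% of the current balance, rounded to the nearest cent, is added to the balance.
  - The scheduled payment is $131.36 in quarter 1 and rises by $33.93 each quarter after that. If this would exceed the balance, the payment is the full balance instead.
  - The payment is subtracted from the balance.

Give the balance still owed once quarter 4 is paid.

# | Opening | Interest | Payment | End bal
1 | $2,041.07 | $30.62 | $131.36 | $1,940.33
2 | $1,940.33 | $29.10 | $165.29 | $1,804.14
3 | $1,804.14 | $27.06 | $199.22 | $1,631.98
4 | $1,631.98 | $24.48 | $233.15 | $1,423.31

$1,423.31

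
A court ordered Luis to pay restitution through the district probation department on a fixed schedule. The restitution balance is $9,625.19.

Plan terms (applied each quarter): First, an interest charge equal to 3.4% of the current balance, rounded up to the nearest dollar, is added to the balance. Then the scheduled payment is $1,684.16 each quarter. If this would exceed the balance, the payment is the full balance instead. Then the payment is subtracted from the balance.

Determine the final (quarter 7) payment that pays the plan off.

$790.23

Quarter 1: $9,625.19 +$328.00 interest = $9,953.19; pay $1,684.16 → $8,269.03
Quarter 2: $8,269.03 +$282.00 interest = $8,551.03; pay $1,684.16 → $6,866.87
Quarter 3: $6,866.87 +$234.00 interest = $7,100.87; pay $1,684.16 → $5,416.71
Quarter 4: $5,416.71 +$185.00 interest = $5,601.71; pay $1,684.16 → $3,917.55
Quarter 5: $3,917.55 +$134.00 interest = $4,051.55; pay $1,684.16 → $2,367.39
Quarter 6: $2,367.39 +$81.00 interest = $2,448.39; pay $1,684.16 → $764.23
Quarter 7: $764.23 +$26.00 interest = $790.23; pay $790.23 → $0.00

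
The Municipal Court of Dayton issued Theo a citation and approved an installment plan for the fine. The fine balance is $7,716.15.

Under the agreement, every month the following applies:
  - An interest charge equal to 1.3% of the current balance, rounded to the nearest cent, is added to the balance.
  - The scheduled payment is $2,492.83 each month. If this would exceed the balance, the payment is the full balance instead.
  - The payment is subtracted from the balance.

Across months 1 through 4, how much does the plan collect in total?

Month 1: opening $7,716.15; interest $100.31 → $7,816.46; payment $2,492.83; balance $5,323.63
Month 2: opening $5,323.63; interest $69.21 → $5,392.84; payment $2,492.83; balance $2,900.01
Month 3: opening $2,900.01; interest $37.70 → $2,937.71; payment $2,492.83; balance $444.88
Month 4: opening $444.88; interest $5.78 → $450.66; payment $450.66; balance $0.00
Total paid: $7,929.15

$7,929.15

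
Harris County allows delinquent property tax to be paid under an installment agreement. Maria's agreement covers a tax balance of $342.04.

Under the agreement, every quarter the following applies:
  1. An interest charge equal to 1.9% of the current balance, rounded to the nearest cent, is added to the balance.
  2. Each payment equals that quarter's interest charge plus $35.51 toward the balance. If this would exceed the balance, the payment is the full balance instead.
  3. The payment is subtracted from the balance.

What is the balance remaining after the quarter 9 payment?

Quarter 1: $342.04 +$6.50 interest = $348.54; pay $42.01 → $306.53
Quarter 2: $306.53 +$5.82 interest = $312.35; pay $41.33 → $271.02
Quarter 3: $271.02 +$5.15 interest = $276.17; pay $40.66 → $235.51
Quarter 4: $235.51 +$4.47 interest = $239.98; pay $39.98 → $200.00
Quarter 5: $200.00 +$3.80 interest = $203.80; pay $39.31 → $164.49
Quarter 6: $164.49 +$3.13 interest = $167.62; pay $38.64 → $128.98
Quarter 7: $128.98 +$2.45 interest = $131.43; pay $37.96 → $93.47
Quarter 8: $93.47 +$1.78 interest = $95.25; pay $37.29 → $57.96
Quarter 9: $57.96 +$1.10 interest = $59.06; pay $36.61 → $22.45

$22.45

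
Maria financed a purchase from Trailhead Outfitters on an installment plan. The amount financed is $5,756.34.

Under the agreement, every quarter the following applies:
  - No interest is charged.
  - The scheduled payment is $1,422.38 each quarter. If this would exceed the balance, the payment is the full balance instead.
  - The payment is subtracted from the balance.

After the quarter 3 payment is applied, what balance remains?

# | Opening | Payment | End bal
1 | $5,756.34 | $1,422.38 | $4,333.96
2 | $4,333.96 | $1,422.38 | $2,911.58
3 | $2,911.58 | $1,422.38 | $1,489.20

$1,489.20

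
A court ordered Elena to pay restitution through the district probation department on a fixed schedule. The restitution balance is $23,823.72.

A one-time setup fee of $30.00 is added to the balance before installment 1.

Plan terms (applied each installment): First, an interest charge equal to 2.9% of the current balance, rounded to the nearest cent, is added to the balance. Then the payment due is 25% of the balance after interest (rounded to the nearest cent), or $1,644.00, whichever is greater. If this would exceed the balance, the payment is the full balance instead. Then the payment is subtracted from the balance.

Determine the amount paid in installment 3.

$3,654.81

# | Opening | Interest | Payment | End bal
1 | $23,853.72 | $691.76 | $6,136.37 | $18,409.11
2 | $18,409.11 | $533.86 | $4,735.74 | $14,207.23
3 | $14,207.23 | $412.01 | $3,654.81 | $10,964.43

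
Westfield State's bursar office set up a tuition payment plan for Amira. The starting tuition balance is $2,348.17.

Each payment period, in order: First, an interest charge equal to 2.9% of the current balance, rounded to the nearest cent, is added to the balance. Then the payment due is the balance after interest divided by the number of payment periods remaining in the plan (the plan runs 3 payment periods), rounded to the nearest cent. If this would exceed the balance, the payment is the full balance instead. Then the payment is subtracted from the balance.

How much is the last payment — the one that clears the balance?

Payment period 1: opening $2,348.17; interest $68.10 → $2,416.27; payment $805.42; balance $1,610.85
Payment period 2: opening $1,610.85; interest $46.71 → $1,657.56; payment $828.78; balance $828.78
Payment period 3: opening $828.78; interest $24.03 → $852.81; payment $852.81; balance $0.00

$852.81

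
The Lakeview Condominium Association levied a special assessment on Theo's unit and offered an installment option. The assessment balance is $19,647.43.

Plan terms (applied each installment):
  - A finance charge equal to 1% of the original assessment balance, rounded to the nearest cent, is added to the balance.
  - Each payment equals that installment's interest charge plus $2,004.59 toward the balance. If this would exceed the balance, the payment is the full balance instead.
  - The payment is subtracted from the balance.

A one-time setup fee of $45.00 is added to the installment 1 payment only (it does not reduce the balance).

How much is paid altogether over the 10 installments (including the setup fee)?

$21,657.13

# | Opening | Interest | Payment | Fee | End bal
1 | $19,647.43 | $196.47 | $2,201.06 | $45.00 | $17,642.84
2 | $17,642.84 | $196.47 | $2,201.06 | — | $15,638.25
3 | $15,638.25 | $196.47 | $2,201.06 | — | $13,633.66
4 | $13,633.66 | $196.47 | $2,201.06 | — | $11,629.07
5 | $11,629.07 | $196.47 | $2,201.06 | — | $9,624.48
6 | $9,624.48 | $196.47 | $2,201.06 | — | $7,619.89
7 | $7,619.89 | $196.47 | $2,201.06 | — | $5,615.30
8 | $5,615.30 | $196.47 | $2,201.06 | — | $3,610.71
9 | $3,610.71 | $196.47 | $2,201.06 | — | $1,606.12
10 | $1,606.12 | $196.47 | $1,802.59 | — | $0.00
Total paid: $21,657.13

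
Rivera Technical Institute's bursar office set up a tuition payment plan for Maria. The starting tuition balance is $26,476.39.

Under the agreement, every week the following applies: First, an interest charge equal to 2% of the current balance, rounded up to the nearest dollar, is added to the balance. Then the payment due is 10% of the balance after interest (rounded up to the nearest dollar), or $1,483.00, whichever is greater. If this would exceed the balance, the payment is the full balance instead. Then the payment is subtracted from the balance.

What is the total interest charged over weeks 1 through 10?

Week 1: $26,476.39 +$530.00 interest = $27,006.39; pay $2,701.00 → $24,305.39
Week 2: $24,305.39 +$487.00 interest = $24,792.39; pay $2,480.00 → $22,312.39
Week 3: $22,312.39 +$447.00 interest = $22,759.39; pay $2,276.00 → $20,483.39
Week 4: $20,483.39 +$410.00 interest = $20,893.39; pay $2,090.00 → $18,803.39
Week 5: $18,803.39 +$377.00 interest = $19,180.39; pay $1,919.00 → $17,261.39
Week 6: $17,261.39 +$346.00 interest = $17,607.39; pay $1,761.00 → $15,846.39
Week 7: $15,846.39 +$317.00 interest = $16,163.39; pay $1,617.00 → $14,546.39
Week 8: $14,546.39 +$291.00 interest = $14,837.39; pay $1,484.00 → $13,353.39
Week 9: $13,353.39 +$268.00 interest = $13,621.39; pay $1,483.00 → $12,138.39
Week 10: $12,138.39 +$243.00 interest = $12,381.39; pay $1,483.00 → $10,898.39
Total interest: $530.00 + $487.00 + $447.00 + $410.00 + $377.00 + $346.00 + $317.00 + $291.00 + $268.00 + $243.00 = $3,716.00

$3,716.00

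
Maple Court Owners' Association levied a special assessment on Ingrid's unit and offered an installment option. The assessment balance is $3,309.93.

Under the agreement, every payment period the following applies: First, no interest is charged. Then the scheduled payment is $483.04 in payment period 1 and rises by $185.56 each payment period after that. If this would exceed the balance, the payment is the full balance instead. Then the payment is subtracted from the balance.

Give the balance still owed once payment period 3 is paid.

Payment period 1: $3,309.93 − $483.04 → $2,826.89
Payment period 2: $2,826.89 − $668.60 → $2,158.29
Payment period 3: $2,158.29 − $854.16 → $1,304.13

$1,304.13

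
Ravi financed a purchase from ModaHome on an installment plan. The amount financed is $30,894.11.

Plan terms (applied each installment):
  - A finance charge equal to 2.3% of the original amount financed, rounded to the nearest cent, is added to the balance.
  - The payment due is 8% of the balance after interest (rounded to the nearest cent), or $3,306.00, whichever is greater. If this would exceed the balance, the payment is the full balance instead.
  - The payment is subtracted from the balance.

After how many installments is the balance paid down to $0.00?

Installment 1: opening $30,894.11; interest $710.56 → $31,604.67; payment $3,306.00; balance $28,298.67
Installment 2: opening $28,298.67; interest $710.56 → $29,009.23; payment $3,306.00; balance $25,703.23
Installment 3: opening $25,703.23; interest $710.56 → $26,413.79; payment $3,306.00; balance $23,107.79
Installment 4: opening $23,107.79; interest $710.56 → $23,818.35; payment $3,306.00; balance $20,512.35
Installment 5: opening $20,512.35; interest $710.56 → $21,222.91; payment $3,306.00; balance $17,916.91
Installment 6: opening $17,916.91; interest $710.56 → $18,627.47; payment $3,306.00; balance $15,321.47
Installment 7: opening $15,321.47; interest $710.56 → $16,032.03; payment $3,306.00; balance $12,726.03
Installment 8: opening $12,726.03; interest $710.56 → $13,436.59; payment $3,306.00; balance $10,130.59
Installment 9: opening $10,130.59; interest $710.56 → $10,841.15; payment $3,306.00; balance $7,535.15
Installment 10: opening $7,535.15; interest $710.56 → $8,245.71; payment $3,306.00; balance $4,939.71
Installment 11: opening $4,939.71; interest $710.56 → $5,650.27; payment $3,306.00; balance $2,344.27
Installment 12: opening $2,344.27; interest $710.56 → $3,054.83; payment $3,054.83; balance $0.00
Balance reaches $0.00 in installment 12.

12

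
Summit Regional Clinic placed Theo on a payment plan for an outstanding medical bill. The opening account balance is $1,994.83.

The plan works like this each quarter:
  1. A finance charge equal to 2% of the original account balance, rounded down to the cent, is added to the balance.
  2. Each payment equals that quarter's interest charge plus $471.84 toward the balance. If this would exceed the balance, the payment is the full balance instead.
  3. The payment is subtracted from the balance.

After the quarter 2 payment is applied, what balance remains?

# | Opening | Interest | Payment | End bal
1 | $1,994.83 | $39.89 | $511.73 | $1,522.99
2 | $1,522.99 | $39.89 | $511.73 | $1,051.15

$1,051.15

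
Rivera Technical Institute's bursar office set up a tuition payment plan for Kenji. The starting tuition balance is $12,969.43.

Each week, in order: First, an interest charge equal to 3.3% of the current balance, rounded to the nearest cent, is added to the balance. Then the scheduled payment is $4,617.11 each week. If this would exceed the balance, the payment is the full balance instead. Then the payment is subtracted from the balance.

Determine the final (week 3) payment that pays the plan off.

# | Opening | Interest | Payment | End bal
1 | $12,969.43 | $427.99 | $4,617.11 | $8,780.31
2 | $8,780.31 | $289.75 | $4,617.11 | $4,452.95
3 | $4,452.95 | $146.95 | $4,599.90 | $0.00

$4,599.90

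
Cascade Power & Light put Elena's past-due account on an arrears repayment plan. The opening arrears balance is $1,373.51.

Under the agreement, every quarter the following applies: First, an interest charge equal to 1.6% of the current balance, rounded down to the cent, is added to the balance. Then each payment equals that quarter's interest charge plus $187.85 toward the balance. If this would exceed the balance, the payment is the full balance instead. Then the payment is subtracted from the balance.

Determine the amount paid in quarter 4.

Quarter 1: opening $1,373.51; interest $21.97 → $1,395.48; payment $209.82; balance $1,185.66
Quarter 2: opening $1,185.66; interest $18.97 → $1,204.63; payment $206.82; balance $997.81
Quarter 3: opening $997.81; interest $15.96 → $1,013.77; payment $203.81; balance $809.96
Quarter 4: opening $809.96; interest $12.95 → $822.91; payment $200.80; balance $622.11

$200.80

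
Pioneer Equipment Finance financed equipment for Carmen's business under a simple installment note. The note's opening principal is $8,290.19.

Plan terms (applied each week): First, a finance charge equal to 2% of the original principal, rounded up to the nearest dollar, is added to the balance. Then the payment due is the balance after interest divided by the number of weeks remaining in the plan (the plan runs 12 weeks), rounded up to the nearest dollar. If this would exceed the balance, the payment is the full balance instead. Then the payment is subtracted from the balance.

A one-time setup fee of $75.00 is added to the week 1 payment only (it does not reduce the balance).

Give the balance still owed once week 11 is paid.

$1,038.19

Week 1: opening $8,290.19; interest $166.00 → $8,456.19; payment $705.00 (+ $75.00 fee); balance $7,751.19
Week 2: opening $7,751.19; interest $166.00 → $7,917.19; payment $720.00; balance $7,197.19
Week 3: opening $7,197.19; interest $166.00 → $7,363.19; payment $737.00; balance $6,626.19
Week 4: opening $6,626.19; interest $166.00 → $6,792.19; payment $755.00; balance $6,037.19
Week 5: opening $6,037.19; interest $166.00 → $6,203.19; payment $776.00; balance $5,427.19
Week 6: opening $5,427.19; interest $166.00 → $5,593.19; payment $800.00; balance $4,793.19
Week 7: opening $4,793.19; interest $166.00 → $4,959.19; payment $827.00; balance $4,132.19
Week 8: opening $4,132.19; interest $166.00 → $4,298.19; payment $860.00; balance $3,438.19
Week 9: opening $3,438.19; interest $166.00 → $3,604.19; payment $902.00; balance $2,702.19
Week 10: opening $2,702.19; interest $166.00 → $2,868.19; payment $957.00; balance $1,911.19
Week 11: opening $1,911.19; interest $166.00 → $2,077.19; payment $1,039.00; balance $1,038.19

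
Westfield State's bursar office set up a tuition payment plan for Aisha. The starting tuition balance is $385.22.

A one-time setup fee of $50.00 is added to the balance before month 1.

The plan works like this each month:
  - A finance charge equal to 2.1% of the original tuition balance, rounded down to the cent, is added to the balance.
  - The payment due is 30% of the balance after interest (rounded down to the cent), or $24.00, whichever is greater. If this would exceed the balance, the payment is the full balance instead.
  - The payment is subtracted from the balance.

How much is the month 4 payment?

$50.92

Month 1: opening $435.22; interest $8.08 → $443.30; payment $132.99; balance $310.31
Month 2: opening $310.31; interest $8.08 → $318.39; payment $95.51; balance $222.88
Month 3: opening $222.88; interest $8.08 → $230.96; payment $69.28; balance $161.68
Month 4: opening $161.68; interest $8.08 → $169.76; payment $50.92; balance $118.84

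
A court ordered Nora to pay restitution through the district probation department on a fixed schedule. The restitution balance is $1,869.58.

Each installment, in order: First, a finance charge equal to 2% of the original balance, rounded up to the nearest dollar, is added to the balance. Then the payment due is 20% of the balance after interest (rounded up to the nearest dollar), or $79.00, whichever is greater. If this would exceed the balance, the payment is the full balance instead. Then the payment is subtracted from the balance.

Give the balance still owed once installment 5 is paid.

Installment 1: $1,869.58 +$38.00 interest = $1,907.58; pay $382.00 → $1,525.58
Installment 2: $1,525.58 +$38.00 interest = $1,563.58; pay $313.00 → $1,250.58
Installment 3: $1,250.58 +$38.00 interest = $1,288.58; pay $258.00 → $1,030.58
Installment 4: $1,030.58 +$38.00 interest = $1,068.58; pay $214.00 → $854.58
Installment 5: $854.58 +$38.00 interest = $892.58; pay $179.00 → $713.58

$713.58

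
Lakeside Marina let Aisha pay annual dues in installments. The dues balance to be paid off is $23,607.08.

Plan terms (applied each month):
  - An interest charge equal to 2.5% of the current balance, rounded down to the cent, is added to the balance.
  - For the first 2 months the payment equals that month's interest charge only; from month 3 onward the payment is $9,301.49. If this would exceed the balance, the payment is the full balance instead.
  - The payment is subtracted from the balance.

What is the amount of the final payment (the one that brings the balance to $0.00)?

# | Opening | Interest | Payment | End bal
1 | $23,607.08 | $590.17 | $590.17 | $23,607.08
2 | $23,607.08 | $590.17 | $590.17 | $23,607.08
3 | $23,607.08 | $590.17 | $9,301.49 | $14,895.76
4 | $14,895.76 | $372.39 | $9,301.49 | $5,966.66
5 | $5,966.66 | $149.16 | $6,115.82 | $0.00

$6,115.82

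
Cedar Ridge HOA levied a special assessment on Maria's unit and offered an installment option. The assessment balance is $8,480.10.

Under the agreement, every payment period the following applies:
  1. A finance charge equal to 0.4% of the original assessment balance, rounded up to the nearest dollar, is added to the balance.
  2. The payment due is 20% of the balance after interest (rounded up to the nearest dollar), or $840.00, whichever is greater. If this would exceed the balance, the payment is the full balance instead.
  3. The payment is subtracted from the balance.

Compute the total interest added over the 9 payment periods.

# | Opening | Interest | Payment | End bal
1 | $8,480.10 | $34.00 | $1,703.00 | $6,811.10
2 | $6,811.10 | $34.00 | $1,370.00 | $5,475.10
3 | $5,475.10 | $34.00 | $1,102.00 | $4,407.10
4 | $4,407.10 | $34.00 | $889.00 | $3,552.10
5 | $3,552.10 | $34.00 | $840.00 | $2,746.10
6 | $2,746.10 | $34.00 | $840.00 | $1,940.10
7 | $1,940.10 | $34.00 | $840.00 | $1,134.10
8 | $1,134.10 | $34.00 | $840.00 | $328.10
9 | $328.10 | $34.00 | $362.10 | $0.00
Total interest: $34.00 + $34.00 + $34.00 + $34.00 + $34.00 + $34.00 + $34.00 + $34.00 + $34.00 = $306.00

$306.00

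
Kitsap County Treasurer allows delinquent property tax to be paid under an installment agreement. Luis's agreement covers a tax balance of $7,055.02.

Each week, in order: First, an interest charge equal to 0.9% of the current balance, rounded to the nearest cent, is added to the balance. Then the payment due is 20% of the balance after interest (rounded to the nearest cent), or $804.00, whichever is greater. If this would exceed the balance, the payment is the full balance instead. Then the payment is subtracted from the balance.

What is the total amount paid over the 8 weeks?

$7,308.14

# | Opening | Interest | Payment | End bal
1 | $7,055.02 | $63.50 | $1,423.70 | $5,694.82
2 | $5,694.82 | $51.25 | $1,149.21 | $4,596.86
3 | $4,596.86 | $41.37 | $927.65 | $3,710.58
4 | $3,710.58 | $33.40 | $804.00 | $2,939.98
5 | $2,939.98 | $26.46 | $804.00 | $2,162.44
6 | $2,162.44 | $19.46 | $804.00 | $1,377.90
7 | $1,377.90 | $12.40 | $804.00 | $586.30
8 | $586.30 | $5.28 | $591.58 | $0.00
Total paid: $7,308.14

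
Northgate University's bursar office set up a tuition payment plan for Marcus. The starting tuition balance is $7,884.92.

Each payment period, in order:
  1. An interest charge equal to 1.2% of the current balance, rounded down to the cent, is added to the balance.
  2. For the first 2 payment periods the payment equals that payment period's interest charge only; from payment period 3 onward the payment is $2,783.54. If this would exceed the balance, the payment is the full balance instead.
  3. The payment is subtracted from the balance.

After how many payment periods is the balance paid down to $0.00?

5

Payment period 1: $7,884.92 +$94.61 interest = $7,979.53; pay $94.61 → $7,884.92
Payment period 2: $7,884.92 +$94.61 interest = $7,979.53; pay $94.61 → $7,884.92
Payment period 3: $7,884.92 +$94.61 interest = $7,979.53; pay $2,783.54 → $5,195.99
Payment period 4: $5,195.99 +$62.35 interest = $5,258.34; pay $2,783.54 → $2,474.80
Payment period 5: $2,474.80 +$29.69 interest = $2,504.49; pay $2,504.49 → $0.00
Balance reaches $0.00 in payment period 5.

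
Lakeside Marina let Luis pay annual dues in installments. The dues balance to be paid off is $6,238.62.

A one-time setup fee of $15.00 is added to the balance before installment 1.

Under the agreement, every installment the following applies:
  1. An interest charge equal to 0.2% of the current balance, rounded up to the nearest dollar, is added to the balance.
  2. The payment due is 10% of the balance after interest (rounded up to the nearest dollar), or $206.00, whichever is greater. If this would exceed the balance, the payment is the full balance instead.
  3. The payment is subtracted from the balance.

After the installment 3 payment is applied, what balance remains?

$4,586.62

Installment 1: $6,253.62 +$13.00 interest = $6,266.62; pay $627.00 → $5,639.62
Installment 2: $5,639.62 +$12.00 interest = $5,651.62; pay $566.00 → $5,085.62
Installment 3: $5,085.62 +$11.00 interest = $5,096.62; pay $510.00 → $4,586.62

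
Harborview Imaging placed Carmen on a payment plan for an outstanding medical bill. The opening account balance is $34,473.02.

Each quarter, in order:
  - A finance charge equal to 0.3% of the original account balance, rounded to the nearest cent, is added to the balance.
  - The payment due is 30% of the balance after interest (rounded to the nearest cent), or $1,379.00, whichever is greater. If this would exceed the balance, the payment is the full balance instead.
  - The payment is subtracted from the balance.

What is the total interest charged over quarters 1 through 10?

Quarter 1: opening $34,473.02; interest $103.42 → $34,576.44; payment $10,372.93; balance $24,203.51
Quarter 2: opening $24,203.51; interest $103.42 → $24,306.93; payment $7,292.08; balance $17,014.85
Quarter 3: opening $17,014.85; interest $103.42 → $17,118.27; payment $5,135.48; balance $11,982.79
Quarter 4: opening $11,982.79; interest $103.42 → $12,086.21; payment $3,625.86; balance $8,460.35
Quarter 5: opening $8,460.35; interest $103.42 → $8,563.77; payment $2,569.13; balance $5,994.64
Quarter 6: opening $5,994.64; interest $103.42 → $6,098.06; payment $1,829.42; balance $4,268.64
Quarter 7: opening $4,268.64; interest $103.42 → $4,372.06; payment $1,379.00; balance $2,993.06
Quarter 8: opening $2,993.06; interest $103.42 → $3,096.48; payment $1,379.00; balance $1,717.48
Quarter 9: opening $1,717.48; interest $103.42 → $1,820.90; payment $1,379.00; balance $441.90
Quarter 10: opening $441.90; interest $103.42 → $545.32; payment $545.32; balance $0.00
Total interest: $103.42 + $103.42 + $103.42 + $103.42 + $103.42 + $103.42 + $103.42 + $103.42 + $103.42 + $103.42 = $1,034.20

$1,034.20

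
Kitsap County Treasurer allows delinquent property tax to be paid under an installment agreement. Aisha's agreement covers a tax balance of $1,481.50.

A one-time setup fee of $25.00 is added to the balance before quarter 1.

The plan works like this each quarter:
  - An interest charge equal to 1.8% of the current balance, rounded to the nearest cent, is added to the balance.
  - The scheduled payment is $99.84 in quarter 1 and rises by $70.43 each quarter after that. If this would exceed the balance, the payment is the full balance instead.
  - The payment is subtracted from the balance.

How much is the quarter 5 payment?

Quarter 1: opening $1,506.50; interest $27.12 → $1,533.62; payment $99.84; balance $1,433.78
Quarter 2: opening $1,433.78; interest $25.81 → $1,459.59; payment $170.27; balance $1,289.32
Quarter 3: opening $1,289.32; interest $23.21 → $1,312.53; payment $240.70; balance $1,071.83
Quarter 4: opening $1,071.83; interest $19.29 → $1,091.12; payment $311.13; balance $779.99
Quarter 5: opening $779.99; interest $14.04 → $794.03; payment $381.56; balance $412.47

$381.56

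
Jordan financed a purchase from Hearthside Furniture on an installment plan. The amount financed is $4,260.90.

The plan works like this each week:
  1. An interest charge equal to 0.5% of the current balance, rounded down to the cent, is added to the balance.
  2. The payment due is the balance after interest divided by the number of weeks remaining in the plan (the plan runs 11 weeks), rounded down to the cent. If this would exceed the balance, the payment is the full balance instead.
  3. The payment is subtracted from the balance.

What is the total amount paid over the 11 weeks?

$4,390.83

# | Opening | Interest | Payment | End bal
1 | $4,260.90 | $21.30 | $389.29 | $3,892.91
2 | $3,892.91 | $19.46 | $391.23 | $3,521.14
3 | $3,521.14 | $17.60 | $393.19 | $3,145.55
4 | $3,145.55 | $15.72 | $395.15 | $2,766.12
5 | $2,766.12 | $13.83 | $397.13 | $2,382.82
6 | $2,382.82 | $11.91 | $399.12 | $1,995.61
7 | $1,995.61 | $9.97 | $401.11 | $1,604.47
8 | $1,604.47 | $8.02 | $403.12 | $1,209.37
9 | $1,209.37 | $6.04 | $405.13 | $810.28
10 | $810.28 | $4.05 | $407.16 | $407.17
11 | $407.17 | $2.03 | $409.20 | $0.00
Total paid: $4,390.83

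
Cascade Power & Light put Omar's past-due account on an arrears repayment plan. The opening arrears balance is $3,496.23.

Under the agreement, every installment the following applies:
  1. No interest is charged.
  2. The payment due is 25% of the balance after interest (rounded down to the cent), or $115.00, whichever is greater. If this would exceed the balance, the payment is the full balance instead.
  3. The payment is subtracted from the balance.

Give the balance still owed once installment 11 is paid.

Installment 1: $3,496.23 − $874.05 → $2,622.18
Installment 2: $2,622.18 − $655.54 → $1,966.64
Installment 3: $1,966.64 − $491.66 → $1,474.98
Installment 4: $1,474.98 − $368.74 → $1,106.24
Installment 5: $1,106.24 − $276.56 → $829.68
Installment 6: $829.68 − $207.42 → $622.26
Installment 7: $622.26 − $155.56 → $466.70
Installment 8: $466.70 − $116.67 → $350.03
Installment 9: $350.03 − $115.00 → $235.03
Installment 10: $235.03 − $115.00 → $120.03
Installment 11: $120.03 − $115.00 → $5.03

$5.03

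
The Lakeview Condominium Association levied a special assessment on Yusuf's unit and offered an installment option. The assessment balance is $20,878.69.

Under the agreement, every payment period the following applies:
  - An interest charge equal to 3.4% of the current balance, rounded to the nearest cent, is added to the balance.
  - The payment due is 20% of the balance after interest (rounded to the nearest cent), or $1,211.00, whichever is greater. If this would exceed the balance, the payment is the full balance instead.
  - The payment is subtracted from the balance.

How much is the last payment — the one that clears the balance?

$61.07

# | Opening | Interest | Payment | End bal
1 | $20,878.69 | $709.88 | $4,317.71 | $17,270.86
2 | $17,270.86 | $587.21 | $3,571.61 | $14,286.46
3 | $14,286.46 | $485.74 | $2,954.44 | $11,817.76
4 | $11,817.76 | $401.80 | $2,443.91 | $9,775.65
5 | $9,775.65 | $332.37 | $2,021.60 | $8,086.42
6 | $8,086.42 | $274.94 | $1,672.27 | $6,689.09
7 | $6,689.09 | $227.43 | $1,383.30 | $5,533.22
8 | $5,533.22 | $188.13 | $1,211.00 | $4,510.35
9 | $4,510.35 | $153.35 | $1,211.00 | $3,452.70
10 | $3,452.70 | $117.39 | $1,211.00 | $2,359.09
11 | $2,359.09 | $80.21 | $1,211.00 | $1,228.30
12 | $1,228.30 | $41.76 | $1,211.00 | $59.06
13 | $59.06 | $2.01 | $61.07 | $0.00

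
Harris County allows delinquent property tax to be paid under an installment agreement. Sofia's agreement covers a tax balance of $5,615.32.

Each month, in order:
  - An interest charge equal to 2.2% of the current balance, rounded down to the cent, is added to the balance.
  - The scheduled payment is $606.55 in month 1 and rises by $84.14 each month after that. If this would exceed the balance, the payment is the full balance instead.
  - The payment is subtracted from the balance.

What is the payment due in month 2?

$690.69

# | Opening | Interest | Payment | End bal
1 | $5,615.32 | $123.53 | $606.55 | $5,132.30
2 | $5,132.30 | $112.91 | $690.69 | $4,554.52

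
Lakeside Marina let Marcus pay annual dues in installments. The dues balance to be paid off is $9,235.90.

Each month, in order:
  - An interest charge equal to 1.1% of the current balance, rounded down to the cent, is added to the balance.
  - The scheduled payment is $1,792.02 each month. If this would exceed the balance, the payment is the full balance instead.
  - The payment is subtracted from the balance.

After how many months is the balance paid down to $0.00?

6

Month 1: $9,235.90 +$101.59 interest = $9,337.49; pay $1,792.02 → $7,545.47
Month 2: $7,545.47 +$83.00 interest = $7,628.47; pay $1,792.02 → $5,836.45
Month 3: $5,836.45 +$64.20 interest = $5,900.65; pay $1,792.02 → $4,108.63
Month 4: $4,108.63 +$45.19 interest = $4,153.82; pay $1,792.02 → $2,361.80
Month 5: $2,361.80 +$25.97 interest = $2,387.77; pay $1,792.02 → $595.75
Month 6: $595.75 +$6.55 interest = $602.30; pay $602.30 → $0.00
Balance reaches $0.00 in month 6.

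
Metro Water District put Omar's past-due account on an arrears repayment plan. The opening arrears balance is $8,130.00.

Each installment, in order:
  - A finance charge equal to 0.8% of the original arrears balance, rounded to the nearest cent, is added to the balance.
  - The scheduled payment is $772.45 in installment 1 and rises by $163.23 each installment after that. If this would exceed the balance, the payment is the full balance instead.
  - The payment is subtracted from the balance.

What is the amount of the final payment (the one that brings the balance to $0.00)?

$1,502.13

Installment 1: $8,130.00 +$65.04 interest = $8,195.04; pay $772.45 → $7,422.59
Installment 2: $7,422.59 +$65.04 interest = $7,487.63; pay $935.68 → $6,551.95
Installment 3: $6,551.95 +$65.04 interest = $6,616.99; pay $1,098.91 → $5,518.08
Installment 4: $5,518.08 +$65.04 interest = $5,583.12; pay $1,262.14 → $4,320.98
Installment 5: $4,320.98 +$65.04 interest = $4,386.02; pay $1,425.37 → $2,960.65
Installment 6: $2,960.65 +$65.04 interest = $3,025.69; pay $1,588.60 → $1,437.09
Installment 7: $1,437.09 +$65.04 interest = $1,502.13; pay $1,502.13 → $0.00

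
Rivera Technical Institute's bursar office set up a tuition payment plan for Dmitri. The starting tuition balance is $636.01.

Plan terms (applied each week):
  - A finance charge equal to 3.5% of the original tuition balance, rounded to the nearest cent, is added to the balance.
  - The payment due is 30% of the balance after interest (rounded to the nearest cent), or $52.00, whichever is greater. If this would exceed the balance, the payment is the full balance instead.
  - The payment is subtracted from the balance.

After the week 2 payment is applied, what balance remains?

Week 1: opening $636.01; interest $22.26 → $658.27; payment $197.48; balance $460.79
Week 2: opening $460.79; interest $22.26 → $483.05; payment $144.92; balance $338.13

$338.13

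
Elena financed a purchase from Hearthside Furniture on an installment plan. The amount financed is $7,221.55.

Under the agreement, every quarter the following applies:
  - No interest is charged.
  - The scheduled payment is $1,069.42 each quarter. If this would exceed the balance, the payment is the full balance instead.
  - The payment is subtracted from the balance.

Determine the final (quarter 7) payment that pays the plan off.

$805.03

# | Opening | Payment | End bal
1 | $7,221.55 | $1,069.42 | $6,152.13
2 | $6,152.13 | $1,069.42 | $5,082.71
3 | $5,082.71 | $1,069.42 | $4,013.29
4 | $4,013.29 | $1,069.42 | $2,943.87
5 | $2,943.87 | $1,069.42 | $1,874.45
6 | $1,874.45 | $1,069.42 | $805.03
7 | $805.03 | $805.03 | $0.00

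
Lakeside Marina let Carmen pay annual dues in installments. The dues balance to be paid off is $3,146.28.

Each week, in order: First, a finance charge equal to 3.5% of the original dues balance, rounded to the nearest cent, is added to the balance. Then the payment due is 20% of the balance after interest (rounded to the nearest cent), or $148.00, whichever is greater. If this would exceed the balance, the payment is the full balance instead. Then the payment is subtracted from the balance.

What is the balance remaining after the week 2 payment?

$2,172.19

# | Opening | Interest | Payment | End bal
1 | $3,146.28 | $110.12 | $651.28 | $2,605.12
2 | $2,605.12 | $110.12 | $543.05 | $2,172.19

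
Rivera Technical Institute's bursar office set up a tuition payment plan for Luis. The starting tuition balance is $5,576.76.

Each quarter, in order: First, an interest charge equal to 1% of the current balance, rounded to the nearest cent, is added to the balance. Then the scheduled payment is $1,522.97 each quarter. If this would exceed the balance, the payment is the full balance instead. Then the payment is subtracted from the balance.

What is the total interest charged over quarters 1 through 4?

$134.46

# | Opening | Interest | Payment | End bal
1 | $5,576.76 | $55.77 | $1,522.97 | $4,109.56
2 | $4,109.56 | $41.10 | $1,522.97 | $2,627.69
3 | $2,627.69 | $26.28 | $1,522.97 | $1,131.00
4 | $1,131.00 | $11.31 | $1,142.31 | $0.00
Total interest: $55.77 + $41.10 + $26.28 + $11.31 = $134.46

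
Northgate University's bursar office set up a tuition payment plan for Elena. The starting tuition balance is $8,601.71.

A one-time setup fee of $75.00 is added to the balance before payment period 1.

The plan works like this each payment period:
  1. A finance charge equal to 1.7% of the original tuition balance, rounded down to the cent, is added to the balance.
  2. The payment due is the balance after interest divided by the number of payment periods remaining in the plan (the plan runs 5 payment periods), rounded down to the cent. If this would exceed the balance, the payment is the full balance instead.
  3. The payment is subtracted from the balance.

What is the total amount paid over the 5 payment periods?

Payment period 1: opening $8,676.71; interest $146.22 → $8,822.93; payment $1,764.58; balance $7,058.35
Payment period 2: opening $7,058.35; interest $146.22 → $7,204.57; payment $1,801.14; balance $5,403.43
Payment period 3: opening $5,403.43; interest $146.22 → $5,549.65; payment $1,849.88; balance $3,699.77
Payment period 4: opening $3,699.77; interest $146.22 → $3,845.99; payment $1,922.99; balance $1,923.00
Payment period 5: opening $1,923.00; interest $146.22 → $2,069.22; payment $2,069.22; balance $0.00
Total paid: $9,407.81

$9,407.81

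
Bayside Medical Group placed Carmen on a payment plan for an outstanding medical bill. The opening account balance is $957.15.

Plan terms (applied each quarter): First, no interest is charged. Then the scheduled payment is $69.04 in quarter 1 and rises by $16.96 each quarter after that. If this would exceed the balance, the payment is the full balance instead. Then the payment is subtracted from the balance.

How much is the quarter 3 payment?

$102.96

# | Opening | Payment | End bal
1 | $957.15 | $69.04 | $888.11
2 | $888.11 | $86.00 | $802.11
3 | $802.11 | $102.96 | $699.15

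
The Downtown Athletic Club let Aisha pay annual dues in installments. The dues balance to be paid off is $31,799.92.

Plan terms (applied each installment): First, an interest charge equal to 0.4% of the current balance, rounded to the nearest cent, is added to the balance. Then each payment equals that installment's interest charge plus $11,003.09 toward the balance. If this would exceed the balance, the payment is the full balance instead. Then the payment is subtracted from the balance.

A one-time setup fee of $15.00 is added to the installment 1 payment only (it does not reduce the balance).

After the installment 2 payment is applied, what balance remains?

Installment 1: $31,799.92 +$127.20 interest = $31,927.12; pay $11,130.29 (+ $15.00 fee) → $20,796.83
Installment 2: $20,796.83 +$83.19 interest = $20,880.02; pay $11,086.28 → $9,793.74

$9,793.74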